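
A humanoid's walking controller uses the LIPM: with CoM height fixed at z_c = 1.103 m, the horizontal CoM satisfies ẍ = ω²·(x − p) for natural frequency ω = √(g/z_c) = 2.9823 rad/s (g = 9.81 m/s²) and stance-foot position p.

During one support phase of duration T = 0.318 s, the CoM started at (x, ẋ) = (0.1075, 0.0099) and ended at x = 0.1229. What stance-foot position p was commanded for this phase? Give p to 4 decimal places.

p = 0.0832

ωT = 2.9823·0.318 = 0.948371; cosh(ωT) = 1.484437, sinh(ωT) = 1.097065
x(T) = p + (x₀−p)·cosh(ωT) + (ẋ₀/ω)·sinh(ωT) ⇒ p·(1 − cosh) = x(T) − x₀·cosh − (ẋ₀/ω)·sinh
numerator   = 0.1229 − (0.1075)·1.484437 − (0.0099/2.9823)·1.097065 = -0.040319
denominator = 1 − 1.484437 = -0.484437
p = -0.040319 / -0.484437 = 0.0832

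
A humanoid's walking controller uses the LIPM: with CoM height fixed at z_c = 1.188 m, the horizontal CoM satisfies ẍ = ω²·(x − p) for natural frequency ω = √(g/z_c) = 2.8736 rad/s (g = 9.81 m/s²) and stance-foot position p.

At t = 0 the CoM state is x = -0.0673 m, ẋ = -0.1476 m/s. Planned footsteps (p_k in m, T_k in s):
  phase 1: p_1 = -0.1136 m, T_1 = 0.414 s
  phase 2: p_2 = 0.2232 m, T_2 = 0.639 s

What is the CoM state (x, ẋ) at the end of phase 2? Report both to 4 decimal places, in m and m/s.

phase 1: p=-0.1136, T=0.414, ωT=1.189670, cosh=1.795160, sinh=1.490838; start (x,ẋ)=(-0.067300, -0.147600) → end (x,ẋ)=(-0.107060, -0.066613)
phase 2: p=0.2232, T=0.639, ωT=1.836230, cosh=3.216132, sinh=3.056715; start (x,ẋ)=(-0.107060, -0.066613) → end (x,ẋ)=(-0.909817, -3.115164)

x = -0.9098, ẋ = -3.1152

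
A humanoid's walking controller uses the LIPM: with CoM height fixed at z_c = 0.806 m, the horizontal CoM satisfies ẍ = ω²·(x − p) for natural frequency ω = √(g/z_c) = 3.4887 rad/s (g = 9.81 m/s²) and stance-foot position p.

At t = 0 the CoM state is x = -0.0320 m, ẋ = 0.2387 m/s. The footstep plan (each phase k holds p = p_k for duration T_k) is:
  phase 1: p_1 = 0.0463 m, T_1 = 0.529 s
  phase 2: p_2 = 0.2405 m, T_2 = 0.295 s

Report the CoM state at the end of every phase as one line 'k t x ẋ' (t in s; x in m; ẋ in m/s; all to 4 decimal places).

phase 1: p=0.0463, T=0.529, ωT=1.845522, cosh=3.244674, sinh=3.086732; start (x,ẋ)=(-0.032000, 0.238700) → end (x,ẋ)=(0.003439, -0.068684)
phase 2: p=0.2405, T=0.295, ωT=1.029167, cosh=1.578018, sinh=1.220714; start (x,ẋ)=(0.003439, -0.068684) → end (x,ẋ)=(-0.157620, -1.117957)

1 0.5290 0.0034 -0.0687
2 0.8240 -0.1576 -1.1180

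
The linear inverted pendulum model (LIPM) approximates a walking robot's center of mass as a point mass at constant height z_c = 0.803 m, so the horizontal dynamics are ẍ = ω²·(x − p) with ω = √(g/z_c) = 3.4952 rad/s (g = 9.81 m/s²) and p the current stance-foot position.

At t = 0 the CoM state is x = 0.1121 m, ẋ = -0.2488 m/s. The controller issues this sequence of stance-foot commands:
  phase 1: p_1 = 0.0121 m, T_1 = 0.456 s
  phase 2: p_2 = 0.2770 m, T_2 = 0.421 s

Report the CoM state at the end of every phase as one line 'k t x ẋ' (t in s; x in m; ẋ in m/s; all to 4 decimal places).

phase 1: p=0.0121, T=0.456, ωT=1.593811, cosh=2.562812, sinh=2.359662; start (x,ẋ)=(0.112100, -0.248800) → end (x,ẋ)=(0.100413, 0.187121)
phase 2: p=0.2770, T=0.421, ωT=1.471479, cosh=2.292629, sinh=2.063044; start (x,ẋ)=(0.100413, 0.187121) → end (x,ẋ)=(-0.017401, -0.844328)

1 0.4560 0.1004 0.1871
2 0.8770 -0.0174 -0.8443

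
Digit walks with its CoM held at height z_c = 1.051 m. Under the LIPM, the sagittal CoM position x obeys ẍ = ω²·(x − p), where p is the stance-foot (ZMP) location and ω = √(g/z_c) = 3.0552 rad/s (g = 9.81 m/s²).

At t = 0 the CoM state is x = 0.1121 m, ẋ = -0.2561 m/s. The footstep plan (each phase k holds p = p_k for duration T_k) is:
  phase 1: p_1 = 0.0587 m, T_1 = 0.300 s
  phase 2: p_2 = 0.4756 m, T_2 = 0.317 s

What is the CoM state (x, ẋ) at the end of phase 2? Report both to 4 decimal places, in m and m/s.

x = -0.2424, ẋ = -1.7736

phase 1: p=0.0587, T=0.300, ωT=0.916560, cosh=1.450283, sinh=1.050390; start (x,ẋ)=(0.112100, -0.256100) → end (x,ẋ)=(0.048097, -0.200049)
phase 2: p=0.4756, T=0.317, ωT=0.968498, cosh=1.506819, sinh=1.127167; start (x,ẋ)=(0.048097, -0.200049) → end (x,ẋ)=(-0.242375, -1.773638)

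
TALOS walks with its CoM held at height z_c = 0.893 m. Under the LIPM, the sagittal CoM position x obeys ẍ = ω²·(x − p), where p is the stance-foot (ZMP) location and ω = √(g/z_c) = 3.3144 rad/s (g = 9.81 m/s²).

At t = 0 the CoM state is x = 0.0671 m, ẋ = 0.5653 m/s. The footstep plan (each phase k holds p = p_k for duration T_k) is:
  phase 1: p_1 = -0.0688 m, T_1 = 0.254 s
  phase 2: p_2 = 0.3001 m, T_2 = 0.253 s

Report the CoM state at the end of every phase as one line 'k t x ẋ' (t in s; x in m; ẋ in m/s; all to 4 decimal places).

1 0.2540 0.2793 1.2033
2 0.5070 0.6130 1.5870

phase 1: p=-0.0688, T=0.254, ωT=0.841858, cosh=1.375792, sinh=0.944882; start (x,ẋ)=(0.067100, 0.565300) → end (x,ẋ)=(0.279328, 1.203335)
phase 2: p=0.3001, T=0.253, ωT=0.838543, cosh=1.372667, sinh=0.940328; start (x,ẋ)=(0.279328, 1.203335) → end (x,ẋ)=(0.612985, 1.587041)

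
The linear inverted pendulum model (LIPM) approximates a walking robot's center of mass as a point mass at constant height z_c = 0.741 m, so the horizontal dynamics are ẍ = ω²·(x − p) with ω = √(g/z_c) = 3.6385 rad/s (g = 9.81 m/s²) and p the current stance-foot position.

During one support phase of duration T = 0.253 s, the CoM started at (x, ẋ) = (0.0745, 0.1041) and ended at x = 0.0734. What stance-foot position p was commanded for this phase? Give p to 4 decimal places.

p = 0.1434

ωT = 3.6385·0.253 = 0.920540; cosh(ωT) = 1.454475, sinh(ωT) = 1.056172
x(T) = p + (x₀−p)·cosh(ωT) + (ẋ₀/ω)·sinh(ωT) ⇒ p·(1 − cosh) = x(T) − x₀·cosh − (ẋ₀/ω)·sinh
numerator   = 0.0734 − (0.0745)·1.454475 − (0.1041/3.6385)·1.056172 = -0.065176
denominator = 1 − 1.454475 = -0.454475
p = -0.065176 / -0.454475 = 0.1434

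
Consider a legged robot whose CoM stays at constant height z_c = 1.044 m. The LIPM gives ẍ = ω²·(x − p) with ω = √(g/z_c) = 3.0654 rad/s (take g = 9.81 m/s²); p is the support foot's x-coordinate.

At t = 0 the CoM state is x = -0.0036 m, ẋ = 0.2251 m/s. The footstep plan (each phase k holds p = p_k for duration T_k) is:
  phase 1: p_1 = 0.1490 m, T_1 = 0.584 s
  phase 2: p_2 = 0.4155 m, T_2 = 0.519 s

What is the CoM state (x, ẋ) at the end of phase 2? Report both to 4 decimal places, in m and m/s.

x = -1.4335, ẋ = -5.4778

phase 1: p=0.1490, T=0.584, ωT=1.790194, cosh=3.078770, sinh=2.911842; start (x,ẋ)=(-0.003600, 0.225100) → end (x,ẋ)=(-0.106996, -0.669071)
phase 2: p=0.4155, T=0.519, ωT=1.590943, cosh=2.556053, sinh=2.352320; start (x,ẋ)=(-0.106996, -0.669071) → end (x,ẋ)=(-1.433459, -5.477798)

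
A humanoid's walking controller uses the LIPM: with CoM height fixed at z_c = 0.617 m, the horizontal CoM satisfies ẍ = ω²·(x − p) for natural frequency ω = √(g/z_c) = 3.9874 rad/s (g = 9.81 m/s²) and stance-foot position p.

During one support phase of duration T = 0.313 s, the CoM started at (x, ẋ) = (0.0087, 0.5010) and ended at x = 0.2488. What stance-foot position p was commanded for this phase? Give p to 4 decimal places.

ωT = 3.9874·0.313 = 1.248056; cosh(ωT) = 1.885314, sinh(ωT) = 1.598251
x(T) = p + (x₀−p)·cosh(ωT) + (ẋ₀/ω)·sinh(ωT) ⇒ p·(1 − cosh) = x(T) − x₀·cosh − (ẋ₀/ω)·sinh
numerator   = 0.2488 − (0.0087)·1.885314 − (0.5010/3.9874)·1.598251 = 0.031584
denominator = 1 − 1.885314 = -0.885314
p = 0.031584 / -0.885314 = -0.0357

p = -0.0357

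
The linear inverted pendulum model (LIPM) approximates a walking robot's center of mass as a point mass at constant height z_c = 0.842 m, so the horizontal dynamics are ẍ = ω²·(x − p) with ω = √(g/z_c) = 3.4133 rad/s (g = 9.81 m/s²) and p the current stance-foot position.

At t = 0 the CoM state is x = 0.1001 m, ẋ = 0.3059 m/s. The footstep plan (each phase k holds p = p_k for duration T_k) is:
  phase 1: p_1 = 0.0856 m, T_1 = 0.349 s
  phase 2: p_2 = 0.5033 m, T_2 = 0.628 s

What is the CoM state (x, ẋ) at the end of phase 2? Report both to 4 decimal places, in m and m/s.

x = 0.1575, ẋ = -1.0040

phase 1: p=0.0856, T=0.349, ωT=1.191242, cosh=1.797505, sinh=1.493661; start (x,ẋ)=(0.100100, 0.305900) → end (x,ẋ)=(0.245526, 0.623782)
phase 2: p=0.5033, T=0.628, ωT=2.143552, cosh=4.323461, sinh=4.206224; start (x,ẋ)=(0.245526, 0.623782) → end (x,ẋ)=(0.157512, -1.003994)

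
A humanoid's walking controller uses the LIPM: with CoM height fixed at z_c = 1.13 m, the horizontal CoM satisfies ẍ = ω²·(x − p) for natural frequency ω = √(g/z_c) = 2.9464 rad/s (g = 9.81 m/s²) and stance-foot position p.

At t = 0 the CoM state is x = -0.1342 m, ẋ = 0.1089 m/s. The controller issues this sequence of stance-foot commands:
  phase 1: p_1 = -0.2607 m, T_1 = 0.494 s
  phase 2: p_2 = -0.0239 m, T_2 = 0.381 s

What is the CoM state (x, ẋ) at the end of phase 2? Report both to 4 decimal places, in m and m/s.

phase 1: p=-0.2607, T=0.494, ωT=1.455522, cosh=2.259999, sinh=2.026720; start (x,ẋ)=(-0.134200, 0.108900) → end (x,ẋ)=(0.100098, 1.001512)
phase 2: p=-0.0239, T=0.381, ωT=1.122578, cosh=1.699103, sinh=1.373664; start (x,ẋ)=(0.100098, 1.001512) → end (x,ẋ)=(0.653708, 2.203538)

x = 0.6537, ẋ = 2.2035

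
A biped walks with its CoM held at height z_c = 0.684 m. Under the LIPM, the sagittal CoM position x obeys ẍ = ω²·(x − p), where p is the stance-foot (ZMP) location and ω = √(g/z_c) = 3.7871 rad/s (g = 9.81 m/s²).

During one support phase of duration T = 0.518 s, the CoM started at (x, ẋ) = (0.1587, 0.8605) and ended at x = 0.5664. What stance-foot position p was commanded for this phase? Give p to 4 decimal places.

p = 0.3050

ωT = 3.7871·0.518 = 1.961718; cosh(ωT) = 3.626075, sinh(ωT) = 3.485458
x(T) = p + (x₀−p)·cosh(ωT) + (ẋ₀/ω)·sinh(ωT) ⇒ p·(1 − cosh) = x(T) − x₀·cosh − (ẋ₀/ω)·sinh
numerator   = 0.5664 − (0.1587)·3.626075 − (0.8605/3.7871)·3.485458 = -0.801019
denominator = 1 − 3.626075 = -2.626075
p = -0.801019 / -2.626075 = 0.3050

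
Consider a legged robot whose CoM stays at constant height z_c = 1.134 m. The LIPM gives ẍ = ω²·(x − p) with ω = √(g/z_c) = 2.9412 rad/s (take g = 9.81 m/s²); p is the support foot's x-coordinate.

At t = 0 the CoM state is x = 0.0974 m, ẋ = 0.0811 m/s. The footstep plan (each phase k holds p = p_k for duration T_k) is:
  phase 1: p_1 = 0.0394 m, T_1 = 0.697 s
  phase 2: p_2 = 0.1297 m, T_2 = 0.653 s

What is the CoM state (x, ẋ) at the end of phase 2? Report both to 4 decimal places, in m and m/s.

phase 1: p=0.0394, T=0.697, ωT=2.050016, cosh=3.948381, sinh=3.819648; start (x,ẋ)=(0.097400, 0.081100) → end (x,ẋ)=(0.373728, 0.971806)
phase 2: p=0.1297, T=0.653, ωT=1.920604, cosh=3.485798, sinh=3.339279; start (x,ẋ)=(0.373728, 0.971806) → end (x,ẋ)=(2.083669, 5.784239)

x = 2.0837, ẋ = 5.7842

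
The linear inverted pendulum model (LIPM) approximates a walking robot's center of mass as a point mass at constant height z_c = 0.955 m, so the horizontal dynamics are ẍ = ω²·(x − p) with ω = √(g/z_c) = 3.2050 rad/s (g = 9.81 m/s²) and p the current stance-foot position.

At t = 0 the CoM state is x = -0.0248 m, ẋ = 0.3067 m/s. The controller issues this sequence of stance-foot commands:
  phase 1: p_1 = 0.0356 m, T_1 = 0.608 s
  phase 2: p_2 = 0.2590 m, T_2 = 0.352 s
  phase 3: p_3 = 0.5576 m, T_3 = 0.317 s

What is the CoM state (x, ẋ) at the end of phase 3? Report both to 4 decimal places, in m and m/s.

phase 1: p=0.0356, T=0.608, ωT=1.948640, cosh=3.580801, sinh=3.438334; start (x,ẋ)=(-0.024800, 0.306700) → end (x,ẋ)=(0.148348, 0.432632)
phase 2: p=0.2590, T=0.352, ωT=1.128160, cosh=1.706797, sinh=1.383169; start (x,ẋ)=(0.148348, 0.432632) → end (x,ẋ)=(0.256849, 0.247890)
phase 3: p=0.5576, T=0.317, ωT=1.015985, cosh=1.562064, sinh=1.200019; start (x,ẋ)=(0.256849, 0.247890) → end (x,ẋ)=(0.180623, -0.769485)

x = 0.1806, ẋ = -0.7695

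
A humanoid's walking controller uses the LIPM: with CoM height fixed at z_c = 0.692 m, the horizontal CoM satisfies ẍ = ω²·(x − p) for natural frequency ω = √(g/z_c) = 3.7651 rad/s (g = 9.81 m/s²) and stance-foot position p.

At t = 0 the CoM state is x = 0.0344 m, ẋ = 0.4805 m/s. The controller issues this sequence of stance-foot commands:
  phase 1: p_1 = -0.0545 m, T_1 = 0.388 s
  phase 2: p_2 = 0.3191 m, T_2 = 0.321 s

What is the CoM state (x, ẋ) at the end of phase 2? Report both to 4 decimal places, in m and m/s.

x = 1.1988, ẋ = 3.7425

phase 1: p=-0.0545, T=0.388, ωT=1.460859, cosh=2.270848, sinh=2.038811; start (x,ẋ)=(0.034400, 0.480500) → end (x,ẋ)=(0.407570, 1.773568)
phase 2: p=0.3191, T=0.321, ωT=1.208597, cosh=1.823700, sinh=1.525084; start (x,ẋ)=(0.407570, 1.773568) → end (x,ẋ)=(1.198841, 3.742460)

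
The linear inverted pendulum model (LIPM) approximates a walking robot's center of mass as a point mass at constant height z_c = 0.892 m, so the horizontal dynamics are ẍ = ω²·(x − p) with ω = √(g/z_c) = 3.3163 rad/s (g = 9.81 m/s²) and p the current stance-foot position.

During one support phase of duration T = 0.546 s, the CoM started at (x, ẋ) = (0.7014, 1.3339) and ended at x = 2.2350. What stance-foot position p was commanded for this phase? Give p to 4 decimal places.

p = 0.5440

ωT = 3.3163·0.546 = 1.810700; cosh(ωT) = 3.139132, sinh(ωT) = 2.975593
x(T) = p + (x₀−p)·cosh(ωT) + (ẋ₀/ω)·sinh(ωT) ⇒ p·(1 − cosh) = x(T) − x₀·cosh − (ẋ₀/ω)·sinh
numerator   = 2.2350 − (0.7014)·3.139132 − (1.3339/3.3163)·2.975593 = -1.163646
denominator = 1 − 3.139132 = -2.139132
p = -1.163646 / -2.139132 = 0.5440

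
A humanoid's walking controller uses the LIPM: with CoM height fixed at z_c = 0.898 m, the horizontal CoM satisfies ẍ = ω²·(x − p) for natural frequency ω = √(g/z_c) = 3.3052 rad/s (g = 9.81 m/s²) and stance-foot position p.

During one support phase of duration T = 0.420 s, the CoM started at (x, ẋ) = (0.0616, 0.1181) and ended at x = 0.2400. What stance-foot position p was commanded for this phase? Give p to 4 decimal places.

p = -0.0370

ωT = 3.3052·0.420 = 1.388184; cosh(ωT) = 2.128547, sinh(ωT) = 1.879019
x(T) = p + (x₀−p)·cosh(ωT) + (ẋ₀/ω)·sinh(ωT) ⇒ p·(1 − cosh) = x(T) − x₀·cosh − (ẋ₀/ω)·sinh
numerator   = 0.2400 − (0.0616)·2.128547 − (0.1181/3.3052)·1.879019 = 0.041741
denominator = 1 − 2.128547 = -1.128547
p = 0.041741 / -1.128547 = -0.0370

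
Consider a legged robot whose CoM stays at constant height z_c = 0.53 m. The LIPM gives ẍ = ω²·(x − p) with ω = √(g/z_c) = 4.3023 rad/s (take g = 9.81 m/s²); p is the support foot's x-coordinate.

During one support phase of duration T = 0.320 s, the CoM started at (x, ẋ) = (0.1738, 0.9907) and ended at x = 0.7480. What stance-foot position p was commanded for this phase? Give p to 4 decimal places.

ωT = 4.3023·0.320 = 1.376736; cosh(ωT) = 2.107175, sinh(ωT) = 1.854774
x(T) = p + (x₀−p)·cosh(ωT) + (ẋ₀/ω)·sinh(ωT) ⇒ p·(1 − cosh) = x(T) − x₀·cosh − (ẋ₀/ω)·sinh
numerator   = 0.7480 − (0.1738)·2.107175 − (0.9907/4.3023)·1.854774 = -0.045330
denominator = 1 − 2.107175 = -1.107175
p = -0.045330 / -1.107175 = 0.0409

p = 0.0409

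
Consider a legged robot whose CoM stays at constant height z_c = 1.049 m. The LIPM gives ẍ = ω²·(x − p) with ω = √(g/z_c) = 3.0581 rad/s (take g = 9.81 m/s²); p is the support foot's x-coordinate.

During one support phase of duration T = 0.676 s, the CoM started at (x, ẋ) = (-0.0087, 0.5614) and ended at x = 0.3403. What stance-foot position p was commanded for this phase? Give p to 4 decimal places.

p = 0.1123

ωT = 3.0581·0.676 = 2.067276; cosh(ωT) = 4.014896, sinh(ωT) = 3.888366
x(T) = p + (x₀−p)·cosh(ωT) + (ẋ₀/ω)·sinh(ωT) ⇒ p·(1 − cosh) = x(T) − x₀·cosh − (ẋ₀/ω)·sinh
numerator   = 0.3403 − (-0.0087)·4.014896 − (0.5614/3.0581)·3.888366 = -0.338589
denominator = 1 − 4.014896 = -3.014896
p = -0.338589 / -3.014896 = 0.1123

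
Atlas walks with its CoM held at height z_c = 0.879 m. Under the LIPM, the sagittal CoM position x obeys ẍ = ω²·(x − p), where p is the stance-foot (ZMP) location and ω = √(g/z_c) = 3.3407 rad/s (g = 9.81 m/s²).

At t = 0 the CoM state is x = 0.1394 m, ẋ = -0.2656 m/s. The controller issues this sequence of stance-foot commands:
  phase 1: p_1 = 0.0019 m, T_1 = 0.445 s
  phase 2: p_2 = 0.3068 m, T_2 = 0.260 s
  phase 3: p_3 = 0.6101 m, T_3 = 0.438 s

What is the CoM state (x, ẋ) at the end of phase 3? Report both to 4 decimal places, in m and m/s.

phase 1: p=0.0019, T=0.445, ωT=1.486611, cosh=2.324112, sinh=2.097974; start (x,ẋ)=(0.139400, -0.265600) → end (x,ẋ)=(0.154667, 0.346412)
phase 2: p=0.3068, T=0.260, ωT=0.868582, cosh=1.401537, sinh=0.981991; start (x,ẋ)=(0.154667, 0.346412) → end (x,ẋ)=(0.195408, -0.013567)
phase 3: p=0.6101, T=0.438, ωT=1.463227, cosh=2.275682, sinh=2.044194; start (x,ẋ)=(0.195408, -0.013567) → end (x,ẋ)=(-0.341909, -2.862823)

x = -0.3419, ẋ = -2.8628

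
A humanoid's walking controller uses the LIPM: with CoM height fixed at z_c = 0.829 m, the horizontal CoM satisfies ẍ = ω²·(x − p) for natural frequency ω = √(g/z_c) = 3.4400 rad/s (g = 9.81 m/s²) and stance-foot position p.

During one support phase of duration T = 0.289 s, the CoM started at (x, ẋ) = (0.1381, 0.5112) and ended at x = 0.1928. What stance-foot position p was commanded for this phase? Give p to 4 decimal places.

ωT = 3.4400·0.289 = 0.994160; cosh(ωT) = 1.536244, sinh(ωT) = 1.166210
x(T) = p + (x₀−p)·cosh(ωT) + (ẋ₀/ω)·sinh(ωT) ⇒ p·(1 − cosh) = x(T) − x₀·cosh − (ẋ₀/ω)·sinh
numerator   = 0.1928 − (0.1381)·1.536244 − (0.5112/3.4400)·1.166210 = -0.192659
denominator = 1 − 1.536244 = -0.536244
p = -0.192659 / -0.536244 = 0.3593

p = 0.3593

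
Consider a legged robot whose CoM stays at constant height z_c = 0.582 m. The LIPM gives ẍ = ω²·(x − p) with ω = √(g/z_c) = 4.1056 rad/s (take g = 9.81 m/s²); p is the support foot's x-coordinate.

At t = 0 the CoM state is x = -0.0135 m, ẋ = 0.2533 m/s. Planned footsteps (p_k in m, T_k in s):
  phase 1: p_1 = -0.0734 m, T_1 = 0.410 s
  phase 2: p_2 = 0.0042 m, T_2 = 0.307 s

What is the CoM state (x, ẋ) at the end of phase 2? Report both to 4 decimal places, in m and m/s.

x = 1.0106, ẋ = 4.2227

phase 1: p=-0.0734, T=0.410, ωT=1.683296, cosh=2.784515, sinh=2.598755; start (x,ẋ)=(-0.013500, 0.253300) → end (x,ẋ)=(0.253726, 1.344418)
phase 2: p=0.0042, T=0.307, ωT=1.260419, cosh=1.905217, sinh=1.621682; start (x,ẋ)=(0.253726, 1.344418) → end (x,ẋ)=(1.010636, 4.222745)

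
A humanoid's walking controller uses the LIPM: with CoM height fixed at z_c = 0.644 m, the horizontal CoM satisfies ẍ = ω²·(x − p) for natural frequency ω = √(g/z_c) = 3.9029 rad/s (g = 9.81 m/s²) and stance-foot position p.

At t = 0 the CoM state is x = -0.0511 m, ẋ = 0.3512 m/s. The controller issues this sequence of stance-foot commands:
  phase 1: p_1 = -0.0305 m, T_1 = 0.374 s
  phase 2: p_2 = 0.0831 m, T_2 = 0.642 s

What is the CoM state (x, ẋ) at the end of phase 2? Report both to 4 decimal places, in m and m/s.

phase 1: p=-0.0305, T=0.374, ωT=1.459685, cosh=2.268456, sinh=2.036146; start (x,ẋ)=(-0.051100, 0.351200) → end (x,ẋ)=(0.105991, 0.632976)
phase 2: p=0.0831, T=0.642, ωT=2.505662, cosh=6.166643, sinh=6.085021; start (x,ẋ)=(0.105991, 0.632976) → end (x,ẋ)=(1.211136, 4.446984)

x = 1.2111, ẋ = 4.4470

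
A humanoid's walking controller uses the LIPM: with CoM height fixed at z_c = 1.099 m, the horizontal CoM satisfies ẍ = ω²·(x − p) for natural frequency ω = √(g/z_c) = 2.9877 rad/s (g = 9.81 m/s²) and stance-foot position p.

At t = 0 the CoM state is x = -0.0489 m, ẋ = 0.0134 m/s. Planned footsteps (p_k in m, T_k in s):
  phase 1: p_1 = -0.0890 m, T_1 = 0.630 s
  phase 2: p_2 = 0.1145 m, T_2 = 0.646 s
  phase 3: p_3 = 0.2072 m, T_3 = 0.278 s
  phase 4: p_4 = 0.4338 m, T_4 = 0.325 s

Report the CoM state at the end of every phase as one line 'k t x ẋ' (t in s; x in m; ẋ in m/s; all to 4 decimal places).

1 0.6300 0.0601 0.4294
2 1.2760 0.4079 0.9625
3 1.5540 0.7807 1.8715
4 1.8790 1.6658 3.9973

phase 1: p=-0.0890, T=0.630, ωT=1.882251, cosh=3.360260, sinh=3.208013; start (x,ẋ)=(-0.048900, 0.013400) → end (x,ẋ)=(0.060135, 0.429369)
phase 2: p=0.1145, T=0.646, ωT=1.930054, cosh=3.517512, sinh=3.372372; start (x,ẋ)=(0.060135, 0.429369) → end (x,ẋ)=(0.407920, 0.962545)
phase 3: p=0.2072, T=0.278, ωT=0.830581, cosh=1.365223, sinh=0.929427; start (x,ẋ)=(0.407920, 0.962545) → end (x,ẋ)=(0.780661, 1.871458)
phase 4: p=0.4338, T=0.325, ωT=0.971002, cosh=1.509647, sinh=1.130944; start (x,ẋ)=(0.780661, 1.871458) → end (x,ẋ)=(1.665846, 3.997255)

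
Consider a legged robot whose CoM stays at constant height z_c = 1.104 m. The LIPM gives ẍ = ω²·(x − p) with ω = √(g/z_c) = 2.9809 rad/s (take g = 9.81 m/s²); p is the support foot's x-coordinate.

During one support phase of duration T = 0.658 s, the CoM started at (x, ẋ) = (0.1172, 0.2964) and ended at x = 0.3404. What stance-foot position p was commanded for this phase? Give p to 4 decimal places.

ωT = 2.9809·0.658 = 1.961432; cosh(ωT) = 3.625079, sinh(ωT) = 3.484423
x(T) = p + (x₀−p)·cosh(ωT) + (ẋ₀/ω)·sinh(ωT) ⇒ p·(1 − cosh) = x(T) − x₀·cosh − (ẋ₀/ω)·sinh
numerator   = 0.3404 − (0.1172)·3.625079 − (0.2964/2.9809)·3.484423 = -0.430926
denominator = 1 − 3.625079 = -2.625079
p = -0.430926 / -2.625079 = 0.1642

p = 0.1642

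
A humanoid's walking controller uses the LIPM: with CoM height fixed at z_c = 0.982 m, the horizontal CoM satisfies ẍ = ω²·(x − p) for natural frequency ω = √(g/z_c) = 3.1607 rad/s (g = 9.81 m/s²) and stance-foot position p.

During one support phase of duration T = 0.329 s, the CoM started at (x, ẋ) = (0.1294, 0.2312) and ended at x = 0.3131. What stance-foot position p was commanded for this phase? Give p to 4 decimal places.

ωT = 3.1607·0.329 = 1.039870; cosh(ωT) = 1.591175, sinh(ωT) = 1.237675
x(T) = p + (x₀−p)·cosh(ωT) + (ẋ₀/ω)·sinh(ωT) ⇒ p·(1 − cosh) = x(T) − x₀·cosh − (ẋ₀/ω)·sinh
numerator   = 0.3131 − (0.1294)·1.591175 − (0.2312/3.1607)·1.237675 = 0.016668
denominator = 1 − 1.591175 = -0.591175
p = 0.016668 / -0.591175 = -0.0282

p = -0.0282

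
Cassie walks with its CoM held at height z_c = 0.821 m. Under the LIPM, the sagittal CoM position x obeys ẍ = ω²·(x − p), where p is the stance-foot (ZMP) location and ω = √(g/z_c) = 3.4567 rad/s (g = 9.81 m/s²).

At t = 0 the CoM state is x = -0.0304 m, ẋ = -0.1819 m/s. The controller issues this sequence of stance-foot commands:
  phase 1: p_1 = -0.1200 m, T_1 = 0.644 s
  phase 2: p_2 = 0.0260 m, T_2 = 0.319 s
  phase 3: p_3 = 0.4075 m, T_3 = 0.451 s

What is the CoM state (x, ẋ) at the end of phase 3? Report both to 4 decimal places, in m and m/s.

x = 0.8633, ẋ = 1.8846

phase 1: p=-0.1200, T=0.644, ωT=2.226115, cosh=4.685876, sinh=4.577929; start (x,ẋ)=(-0.030400, -0.181900) → end (x,ẋ)=(0.058953, 0.565517)
phase 2: p=0.0260, T=0.319, ωT=1.102687, cosh=1.672114, sinh=1.340136; start (x,ẋ)=(0.058953, 0.565517) → end (x,ẋ)=(0.300347, 1.098260)
phase 3: p=0.4075, T=0.451, ωT=1.558972, cosh=2.482141, sinh=2.271789; start (x,ẋ)=(0.300347, 1.098260) → end (x,ẋ)=(0.863322, 1.884576)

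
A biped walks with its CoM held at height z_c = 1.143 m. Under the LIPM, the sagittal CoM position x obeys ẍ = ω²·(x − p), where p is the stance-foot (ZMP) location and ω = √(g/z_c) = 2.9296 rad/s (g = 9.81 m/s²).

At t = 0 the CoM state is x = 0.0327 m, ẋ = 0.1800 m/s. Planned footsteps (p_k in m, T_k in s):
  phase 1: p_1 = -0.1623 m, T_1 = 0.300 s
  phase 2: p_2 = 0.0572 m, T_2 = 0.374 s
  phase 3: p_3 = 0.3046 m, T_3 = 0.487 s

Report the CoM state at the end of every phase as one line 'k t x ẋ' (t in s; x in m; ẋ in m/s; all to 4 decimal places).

1 0.3000 0.1742 0.8234
2 0.6740 0.6251 1.8244
3 1.1610 2.2327 5.8612

phase 1: p=-0.1623, T=0.300, ωT=0.878880, cosh=1.411724, sinh=0.996477; start (x,ẋ)=(0.032700, 0.180000) → end (x,ẋ)=(0.174212, 0.823370)
phase 2: p=0.0572, T=0.374, ωT=1.095670, cosh=1.662751, sinh=1.328436; start (x,ẋ)=(0.174212, 0.823370) → end (x,ẋ)=(0.625121, 1.824443)
phase 3: p=0.3046, T=0.487, ωT=1.426715, cosh=2.202546, sinh=1.962450; start (x,ẋ)=(0.625121, 1.824443) → end (x,ẋ)=(2.232700, 5.861154)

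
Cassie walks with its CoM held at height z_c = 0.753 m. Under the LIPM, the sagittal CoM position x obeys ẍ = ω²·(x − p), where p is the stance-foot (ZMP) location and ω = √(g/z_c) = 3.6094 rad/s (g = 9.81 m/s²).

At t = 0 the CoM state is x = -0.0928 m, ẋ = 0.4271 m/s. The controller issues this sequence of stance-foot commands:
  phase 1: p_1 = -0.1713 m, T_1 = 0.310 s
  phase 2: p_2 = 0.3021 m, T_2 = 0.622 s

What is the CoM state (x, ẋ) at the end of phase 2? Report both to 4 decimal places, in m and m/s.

x = 0.8862, ẋ = 2.2943

phase 1: p=-0.1713, T=0.310, ωT=1.118914, cosh=1.694081, sinh=1.367447; start (x,ẋ)=(-0.092800, 0.427100) → end (x,ẋ)=(0.123495, 1.110991)
phase 2: p=0.3021, T=0.622, ωT=2.245047, cosh=4.773390, sinh=4.667467; start (x,ẋ)=(0.123495, 1.110991) → end (x,ẋ)=(0.886220, 2.294284)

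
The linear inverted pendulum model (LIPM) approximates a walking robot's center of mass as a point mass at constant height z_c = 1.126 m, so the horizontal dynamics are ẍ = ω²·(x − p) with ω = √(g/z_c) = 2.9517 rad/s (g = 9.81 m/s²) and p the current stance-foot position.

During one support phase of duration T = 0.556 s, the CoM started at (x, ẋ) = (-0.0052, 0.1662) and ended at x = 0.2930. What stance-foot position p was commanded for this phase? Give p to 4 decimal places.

ωT = 2.9517·0.556 = 1.641145; cosh(ωT) = 2.677417, sinh(ωT) = 2.483659
x(T) = p + (x₀−p)·cosh(ωT) + (ẋ₀/ω)·sinh(ωT) ⇒ p·(1 − cosh) = x(T) − x₀·cosh − (ẋ₀/ω)·sinh
numerator   = 0.2930 − (-0.0052)·2.677417 − (0.1662/2.9517)·2.483659 = 0.167076
denominator = 1 − 2.677417 = -1.677417
p = 0.167076 / -1.677417 = -0.0996

p = -0.0996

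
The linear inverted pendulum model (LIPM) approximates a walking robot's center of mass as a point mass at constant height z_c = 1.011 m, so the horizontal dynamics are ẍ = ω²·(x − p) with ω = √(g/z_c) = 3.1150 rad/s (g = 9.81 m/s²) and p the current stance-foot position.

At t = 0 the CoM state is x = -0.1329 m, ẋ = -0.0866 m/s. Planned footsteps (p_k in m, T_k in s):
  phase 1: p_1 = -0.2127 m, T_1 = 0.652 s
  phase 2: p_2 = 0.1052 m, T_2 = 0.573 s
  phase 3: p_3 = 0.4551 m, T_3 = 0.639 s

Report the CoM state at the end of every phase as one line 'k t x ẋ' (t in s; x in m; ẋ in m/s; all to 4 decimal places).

1 0.6520 -0.0075 0.5953
2 1.2250 0.3133 0.8072
3 1.8640 0.8572 1.4232

phase 1: p=-0.2127, T=0.652, ωT=2.030980, cosh=3.876379, sinh=3.745172; start (x,ẋ)=(-0.132900, -0.086600) → end (x,ẋ)=(-0.007484, 0.595269)
phase 2: p=0.1052, T=0.573, ωT=1.784895, cosh=3.063384, sinh=2.895570; start (x,ẋ)=(-0.007484, 0.595269) → end (x,ẋ)=(0.313341, 0.807160)
phase 3: p=0.4551, T=0.639, ωT=1.990485, cosh=3.727856, sinh=3.591227; start (x,ẋ)=(0.313341, 0.807160) → end (x,ẋ)=(0.857204, 1.423167)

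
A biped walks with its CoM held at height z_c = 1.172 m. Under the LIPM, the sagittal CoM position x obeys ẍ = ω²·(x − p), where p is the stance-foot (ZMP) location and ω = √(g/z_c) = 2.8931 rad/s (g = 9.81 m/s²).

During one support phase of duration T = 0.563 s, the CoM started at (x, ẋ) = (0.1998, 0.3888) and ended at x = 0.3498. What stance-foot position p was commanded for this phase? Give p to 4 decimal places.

p = 0.3087

ωT = 2.8931·0.563 = 1.628815; cosh(ωT) = 2.646997, sinh(ωT) = 2.450835
x(T) = p + (x₀−p)·cosh(ωT) + (ẋ₀/ω)·sinh(ωT) ⇒ p·(1 − cosh) = x(T) − x₀·cosh − (ẋ₀/ω)·sinh
numerator   = 0.3498 − (0.1998)·2.646997 − (0.3888/2.8931)·2.450835 = -0.508435
denominator = 1 − 2.646997 = -1.646997
p = -0.508435 / -1.646997 = 0.3087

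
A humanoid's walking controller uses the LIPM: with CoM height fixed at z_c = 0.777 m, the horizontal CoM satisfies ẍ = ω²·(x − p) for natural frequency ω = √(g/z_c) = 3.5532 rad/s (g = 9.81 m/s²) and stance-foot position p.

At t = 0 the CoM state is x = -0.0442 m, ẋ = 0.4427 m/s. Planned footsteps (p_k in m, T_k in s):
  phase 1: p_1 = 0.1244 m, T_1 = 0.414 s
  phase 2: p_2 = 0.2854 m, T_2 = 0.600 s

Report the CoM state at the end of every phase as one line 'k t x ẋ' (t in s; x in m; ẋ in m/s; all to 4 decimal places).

1 0.4140 -0.0051 -0.2208
2 1.0140 -1.2145 -5.2333

phase 1: p=0.1244, T=0.414, ωT=1.471025, cosh=2.291692, sinh=2.062002; start (x,ẋ)=(-0.044200, 0.442700) → end (x,ẋ)=(-0.005070, -0.220751)
phase 2: p=0.2854, T=0.600, ωT=2.131920, cosh=4.274824, sinh=4.156215; start (x,ẋ)=(-0.005070, -0.220751) → end (x,ẋ)=(-1.214524, -5.233298)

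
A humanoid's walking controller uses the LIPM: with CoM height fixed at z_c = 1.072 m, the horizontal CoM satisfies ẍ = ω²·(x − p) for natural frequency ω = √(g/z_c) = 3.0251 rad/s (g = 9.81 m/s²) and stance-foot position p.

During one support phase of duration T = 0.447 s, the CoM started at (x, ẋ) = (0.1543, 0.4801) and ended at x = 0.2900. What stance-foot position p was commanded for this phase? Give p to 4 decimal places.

p = 0.2960

ωT = 3.0251·0.447 = 1.352220; cosh(ωT) = 2.062331, sinh(ωT) = 1.803666
x(T) = p + (x₀−p)·cosh(ωT) + (ẋ₀/ω)·sinh(ωT) ⇒ p·(1 − cosh) = x(T) − x₀·cosh − (ẋ₀/ω)·sinh
numerator   = 0.2900 − (0.1543)·2.062331 − (0.4801/3.0251)·1.803666 = -0.314469
denominator = 1 − 2.062331 = -1.062331
p = -0.314469 / -1.062331 = 0.2960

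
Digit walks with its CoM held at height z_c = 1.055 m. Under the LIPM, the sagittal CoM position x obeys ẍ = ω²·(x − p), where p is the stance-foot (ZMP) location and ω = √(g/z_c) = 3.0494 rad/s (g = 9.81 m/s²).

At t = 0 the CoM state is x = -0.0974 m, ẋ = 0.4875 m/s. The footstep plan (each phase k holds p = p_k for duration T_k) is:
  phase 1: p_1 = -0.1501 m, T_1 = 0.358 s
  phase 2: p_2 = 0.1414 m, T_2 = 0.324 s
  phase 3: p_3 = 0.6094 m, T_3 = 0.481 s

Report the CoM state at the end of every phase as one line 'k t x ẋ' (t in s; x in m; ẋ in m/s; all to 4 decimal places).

phase 1: p=-0.1501, T=0.358, ωT=1.091685, cosh=1.657470, sinh=1.321820; start (x,ẋ)=(-0.097400, 0.487500) → end (x,ẋ)=(0.148565, 1.020438)
phase 2: p=0.1414, T=0.324, ωT=0.988006, cosh=1.529095, sinh=1.156777; start (x,ẋ)=(0.148565, 1.020438) → end (x,ẋ)=(0.539454, 1.585620)
phase 3: p=0.6094, T=0.481, ωT=1.466761, cosh=2.282922, sinh=2.052251; start (x,ẋ)=(0.539454, 1.585620) → end (x,ẋ)=(1.516844, 3.182119)

1 0.3580 0.1486 1.0204
2 0.6820 0.5395 1.5856
3 1.1630 1.5168 3.1821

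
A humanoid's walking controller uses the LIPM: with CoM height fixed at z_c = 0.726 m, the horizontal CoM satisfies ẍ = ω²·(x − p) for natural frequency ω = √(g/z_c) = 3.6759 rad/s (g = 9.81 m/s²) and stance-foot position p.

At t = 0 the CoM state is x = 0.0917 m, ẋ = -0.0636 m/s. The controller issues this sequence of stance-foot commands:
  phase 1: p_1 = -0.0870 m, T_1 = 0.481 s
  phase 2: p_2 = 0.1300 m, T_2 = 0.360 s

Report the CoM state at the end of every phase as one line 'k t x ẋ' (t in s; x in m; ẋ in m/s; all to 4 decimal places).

phase 1: p=-0.0870, T=0.481, ωT=1.768108, cosh=3.015206, sinh=2.844550; start (x,ẋ)=(0.091700, -0.063600) → end (x,ẋ)=(0.402601, 1.676770)
phase 2: p=0.1300, T=0.360, ωT=1.323324, cosh=2.011067, sinh=1.744818; start (x,ẋ)=(0.402601, 1.676770) → end (x,ẋ)=(1.474122, 5.120501)

1 0.4810 0.4026 1.6768
2 0.8410 1.4741 5.1205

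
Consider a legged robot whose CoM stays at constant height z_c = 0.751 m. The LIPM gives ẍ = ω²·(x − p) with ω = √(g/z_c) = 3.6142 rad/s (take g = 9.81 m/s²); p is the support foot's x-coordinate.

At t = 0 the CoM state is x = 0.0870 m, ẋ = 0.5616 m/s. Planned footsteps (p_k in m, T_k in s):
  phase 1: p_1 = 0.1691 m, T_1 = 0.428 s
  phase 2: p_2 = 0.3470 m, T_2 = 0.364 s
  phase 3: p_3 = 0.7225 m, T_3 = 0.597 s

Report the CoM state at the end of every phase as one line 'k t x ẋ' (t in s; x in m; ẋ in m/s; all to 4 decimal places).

phase 1: p=0.1691, T=0.428, ωT=1.546878, cosh=2.454847, sinh=2.241935; start (x,ẋ)=(0.087000, 0.561600) → end (x,ẋ)=(0.315925, 0.713402)
phase 2: p=0.3470, T=0.364, ωT=1.315569, cosh=1.997596, sinh=1.729274; start (x,ẋ)=(0.315925, 0.713402) → end (x,ẋ)=(0.626263, 1.230871)
phase 3: p=0.7225, T=0.597, ωT=2.157677, cosh=4.383307, sinh=4.267714; start (x,ẋ)=(0.626263, 1.230871) → end (x,ẋ)=(1.754101, 3.910897)

1 0.4280 0.3159 0.7134
2 0.7920 0.6263 1.2309
3 1.3890 1.7541 3.9109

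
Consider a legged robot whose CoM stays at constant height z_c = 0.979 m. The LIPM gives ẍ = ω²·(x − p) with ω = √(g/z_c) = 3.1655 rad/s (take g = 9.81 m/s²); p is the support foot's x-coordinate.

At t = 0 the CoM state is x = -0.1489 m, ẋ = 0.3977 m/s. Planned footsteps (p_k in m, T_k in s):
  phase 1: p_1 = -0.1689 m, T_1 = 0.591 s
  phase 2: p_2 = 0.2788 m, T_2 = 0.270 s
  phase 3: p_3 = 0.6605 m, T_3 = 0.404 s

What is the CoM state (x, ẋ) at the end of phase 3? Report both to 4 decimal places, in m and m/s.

phase 1: p=-0.1689, T=0.591, ωT=1.870810, cosh=3.323778, sinh=3.169779; start (x,ẋ)=(-0.148900, 0.397700) → end (x,ẋ)=(0.295813, 1.522545)
phase 2: p=0.2788, T=0.270, ωT=0.854685, cosh=1.388025, sinh=0.962608; start (x,ẋ)=(0.295813, 1.522545) → end (x,ẋ)=(0.765411, 2.165173)
phase 3: p=0.6605, T=0.404, ωT=1.278862, cosh=1.935451, sinh=1.657098; start (x,ẋ)=(0.765411, 2.165173) → end (x,ẋ)=(1.996990, 4.740903)

x = 1.9970, ẋ = 4.7409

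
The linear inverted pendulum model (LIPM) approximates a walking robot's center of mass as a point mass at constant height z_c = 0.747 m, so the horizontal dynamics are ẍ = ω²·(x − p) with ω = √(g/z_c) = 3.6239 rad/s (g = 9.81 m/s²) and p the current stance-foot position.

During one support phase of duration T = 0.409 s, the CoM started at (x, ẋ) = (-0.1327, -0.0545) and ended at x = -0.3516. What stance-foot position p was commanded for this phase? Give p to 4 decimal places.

p = 0.0099

ωT = 3.6239·0.409 = 1.482175; cosh(ωT) = 2.314827, sinh(ωT) = 2.087684
x(T) = p + (x₀−p)·cosh(ωT) + (ẋ₀/ω)·sinh(ωT) ⇒ p·(1 − cosh) = x(T) − x₀·cosh − (ẋ₀/ω)·sinh
numerator   = -0.3516 − (-0.1327)·2.314827 − (-0.0545/3.6239)·2.087684 = -0.013026
denominator = 1 − 2.314827 = -1.314827
p = -0.013026 / -1.314827 = 0.0099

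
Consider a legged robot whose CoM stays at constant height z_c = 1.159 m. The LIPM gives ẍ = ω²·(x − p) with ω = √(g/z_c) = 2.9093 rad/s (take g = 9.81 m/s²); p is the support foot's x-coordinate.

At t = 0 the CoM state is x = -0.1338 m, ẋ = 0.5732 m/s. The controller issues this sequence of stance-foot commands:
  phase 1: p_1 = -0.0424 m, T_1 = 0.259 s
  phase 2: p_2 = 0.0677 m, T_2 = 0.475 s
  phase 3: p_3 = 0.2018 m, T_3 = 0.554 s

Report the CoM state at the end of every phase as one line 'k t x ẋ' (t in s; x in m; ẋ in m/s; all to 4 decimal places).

1 0.2590 0.0019 0.5239
2 0.7340 0.2644 0.7519
3 1.2880 0.9868 2.3974

phase 1: p=-0.0424, T=0.259, ωT=0.753509, cosh=1.297577, sinh=0.826864; start (x,ẋ)=(-0.133800, 0.573200) → end (x,ẋ)=(0.001913, 0.523899)
phase 2: p=0.0677, T=0.475, ωT=1.381917, cosh=2.116814, sinh=1.865717; start (x,ẋ)=(0.001913, 0.523899) → end (x,ẋ)=(0.264415, 0.751911)
phase 3: p=0.2018, T=0.554, ωT=1.611752, cosh=2.605561, sinh=2.406024; start (x,ẋ)=(0.264415, 0.751911) → end (x,ẋ)=(0.986786, 2.397444)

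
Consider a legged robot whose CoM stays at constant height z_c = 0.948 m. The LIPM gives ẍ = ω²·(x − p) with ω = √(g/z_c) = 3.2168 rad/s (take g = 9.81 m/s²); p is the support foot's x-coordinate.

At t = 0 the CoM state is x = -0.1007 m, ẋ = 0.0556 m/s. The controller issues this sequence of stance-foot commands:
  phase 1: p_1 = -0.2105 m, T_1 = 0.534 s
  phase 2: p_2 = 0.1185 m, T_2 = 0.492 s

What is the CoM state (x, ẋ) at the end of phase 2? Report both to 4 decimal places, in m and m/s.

phase 1: p=-0.2105, T=0.534, ωT=1.717771, cosh=2.875781, sinh=2.696315; start (x,ẋ)=(-0.100700, 0.055600) → end (x,ẋ)=(0.151865, 1.112244)
phase 2: p=0.1185, T=0.492, ωT=1.582666, cosh=2.536671, sinh=2.331244; start (x,ẋ)=(0.151865, 1.112244) → end (x,ẋ)=(1.009188, 3.071603)

x = 1.0092, ẋ = 3.0716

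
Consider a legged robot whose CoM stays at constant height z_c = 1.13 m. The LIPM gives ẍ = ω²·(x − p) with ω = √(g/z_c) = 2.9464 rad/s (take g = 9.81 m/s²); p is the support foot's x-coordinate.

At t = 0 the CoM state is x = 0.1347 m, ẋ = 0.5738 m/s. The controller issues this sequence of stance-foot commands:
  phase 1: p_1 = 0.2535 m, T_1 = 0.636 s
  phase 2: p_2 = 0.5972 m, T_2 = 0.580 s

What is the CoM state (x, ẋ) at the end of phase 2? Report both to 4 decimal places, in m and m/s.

x = 0.9787, ẋ = 1.3330

phase 1: p=0.2535, T=0.636, ωT=1.873910, cosh=3.333620, sinh=3.180098; start (x,ẋ)=(0.134700, 0.573800) → end (x,ẋ)=(0.476778, 0.799694)
phase 2: p=0.5972, T=0.580, ωT=1.708912, cosh=2.852006, sinh=2.670943; start (x,ẋ)=(0.476778, 0.799694) → end (x,ẋ)=(0.978686, 1.333049)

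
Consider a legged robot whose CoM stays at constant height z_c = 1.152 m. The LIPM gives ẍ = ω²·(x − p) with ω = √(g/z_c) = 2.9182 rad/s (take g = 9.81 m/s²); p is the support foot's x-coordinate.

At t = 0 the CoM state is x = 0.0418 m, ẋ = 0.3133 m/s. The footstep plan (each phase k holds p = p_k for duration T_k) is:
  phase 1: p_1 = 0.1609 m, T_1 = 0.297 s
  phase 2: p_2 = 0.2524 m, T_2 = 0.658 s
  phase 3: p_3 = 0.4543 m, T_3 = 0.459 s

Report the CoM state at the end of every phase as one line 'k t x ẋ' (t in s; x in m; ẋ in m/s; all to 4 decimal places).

1 0.2970 0.0993 0.0981
2 0.9550 -0.1687 -1.1489
3 1.4140 -1.5160 -5.5745

phase 1: p=0.1609, T=0.297, ωT=0.866705, cosh=1.399697, sinh=0.979363; start (x,ẋ)=(0.041800, 0.313300) → end (x,ẋ)=(0.099341, 0.098140)
phase 2: p=0.2524, T=0.658, ωT=1.920176, cosh=3.484369, sinh=3.337788; start (x,ẋ)=(0.099341, 0.098140) → end (x,ẋ)=(-0.168662, -1.148888)
phase 3: p=0.4543, T=0.459, ωT=1.339454, cosh=2.039473, sinh=1.777485; start (x,ẋ)=(-0.168662, -1.148888) → end (x,ẋ)=(-1.516006, -5.574467)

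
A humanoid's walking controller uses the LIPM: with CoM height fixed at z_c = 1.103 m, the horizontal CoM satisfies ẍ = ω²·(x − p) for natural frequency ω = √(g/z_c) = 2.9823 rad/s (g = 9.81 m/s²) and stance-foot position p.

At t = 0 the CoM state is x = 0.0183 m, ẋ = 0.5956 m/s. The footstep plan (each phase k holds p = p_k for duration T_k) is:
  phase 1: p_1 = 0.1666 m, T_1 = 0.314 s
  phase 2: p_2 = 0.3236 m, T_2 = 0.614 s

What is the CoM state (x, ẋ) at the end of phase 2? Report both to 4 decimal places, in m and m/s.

phase 1: p=0.1666, T=0.314, ωT=0.936442, cosh=1.471455, sinh=1.079435; start (x,ẋ)=(0.018300, 0.595600) → end (x,ẋ)=(0.163959, 0.398991)
phase 2: p=0.3236, T=0.614, ωT=1.831132, cosh=3.200590, sinh=3.040358; start (x,ẋ)=(0.163959, 0.398991) → end (x,ẋ)=(0.219413, -0.170499)

x = 0.2194, ẋ = -0.1705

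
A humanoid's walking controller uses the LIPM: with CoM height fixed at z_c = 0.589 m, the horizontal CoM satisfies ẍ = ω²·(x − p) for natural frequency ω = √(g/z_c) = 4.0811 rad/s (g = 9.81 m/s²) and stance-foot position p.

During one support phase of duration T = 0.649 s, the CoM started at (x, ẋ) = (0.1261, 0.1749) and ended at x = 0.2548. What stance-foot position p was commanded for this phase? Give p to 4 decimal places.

ωT = 4.0811·0.649 = 2.648634; cosh(ωT) = 7.102732, sinh(ωT) = 7.031984
x(T) = p + (x₀−p)·cosh(ωT) + (ẋ₀/ω)·sinh(ωT) ⇒ p·(1 − cosh) = x(T) − x₀·cosh − (ẋ₀/ω)·sinh
numerator   = 0.2548 − (0.1261)·7.102732 − (0.1749/4.0811)·7.031984 = -0.942218
denominator = 1 − 7.102732 = -6.102732
p = -0.942218 / -6.102732 = 0.1544

p = 0.1544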